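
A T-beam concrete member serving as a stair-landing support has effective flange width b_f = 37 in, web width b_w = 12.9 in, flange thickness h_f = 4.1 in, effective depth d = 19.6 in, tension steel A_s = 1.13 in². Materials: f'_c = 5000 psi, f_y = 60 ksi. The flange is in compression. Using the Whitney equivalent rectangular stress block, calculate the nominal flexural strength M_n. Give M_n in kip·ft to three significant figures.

M_n ≈ 110 kip·ft

Tension: T = A_s f_y = 1.13 × 60 = 67.8 kips.
Try a within the flange: a = T/(0.85 f'_c b_f) = 67.8/(0.85 × 5 × 37) = 0.431 in.
Since a = 0.431 ≤ h_f = 4.1 in, the stress block lies entirely in the flange; analyse as a rectangular beam of width b_f.
M_n = T(d − a/2) = 67.8 × (19.6 − 0.2155) = 1314.3 kip·in.
M_n = 1314.3/12 = 109.53 kip·ft.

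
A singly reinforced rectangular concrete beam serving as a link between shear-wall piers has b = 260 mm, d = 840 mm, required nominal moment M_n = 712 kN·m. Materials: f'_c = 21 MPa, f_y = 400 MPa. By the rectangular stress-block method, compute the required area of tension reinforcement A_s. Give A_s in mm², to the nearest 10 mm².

A_s ≈ 2420 mm²

With M_n = 0.85 f'_c a b (d − a/2), solve the quadratic for a:
a = d − √(d² − 2M_n/(0.85 f'_c b)) = 840 − √(840² − 2 × 712×10⁶/(0.85 × 21 × 260)) = 208.52 mm.
A_s = 0.85 f'_c a b / f_y = 0.85 × 21 × 208.52 × 260 / 400 = 2419.4 mm².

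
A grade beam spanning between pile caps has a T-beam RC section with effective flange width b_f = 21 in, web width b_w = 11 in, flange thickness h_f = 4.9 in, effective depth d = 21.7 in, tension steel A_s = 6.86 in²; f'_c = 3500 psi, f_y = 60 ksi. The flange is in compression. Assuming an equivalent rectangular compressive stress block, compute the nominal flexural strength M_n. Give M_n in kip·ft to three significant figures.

M_n ≈ 625 kip·ft

Tension: T = A_s f_y = 6.86 × 60 = 411.6 kips.
Try a within the flange: a = T/(0.85 f'_c b_f) = 411.6/(0.85 × 3.5 × 21) = 6.588 in.
a = 6.588 > h_f = 4.9 in: the block extends into the web. Split into flange-overhang and web parts.
C_f = 0.85 f'_c (b_f − b_w) h_f = 0.85 × 3.5 × (21 − 11) × 4.9 = 145.8 kips.
Remaining web compression depth: a_w = (T − C_f)/(0.85 f'_c b_w) = (411.6 − 145.8)/(0.85 × 3.5 × 11) = 8.122 in.
M_n = C_f(d − h_f/2) + (T − C_f)(d − a_w/2) = 145.8 × (21.7 − 2.45) + 265.8 × (21.7 − 4.061) = 2806.7 + 4688.4 = 7495.1 kip·in.
M_n = 7495.1/12 = 624.59 kip·ft.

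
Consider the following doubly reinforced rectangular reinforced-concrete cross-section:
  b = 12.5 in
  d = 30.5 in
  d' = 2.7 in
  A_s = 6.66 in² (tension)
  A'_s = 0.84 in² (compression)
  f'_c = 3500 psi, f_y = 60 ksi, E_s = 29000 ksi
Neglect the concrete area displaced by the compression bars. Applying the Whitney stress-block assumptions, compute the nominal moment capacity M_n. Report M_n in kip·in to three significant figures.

M_n ≈ 10400 kip·in

Assume both steels yield.
a = (A_s − A'_s) f_y/(0.85 f'_c b) = (6.66 − 0.84) × 60/(0.85 × 3.5 × 12.5) = 9.390 in.
c = a/β₁ = 9.390/0.85 = 11.047 in; ε'_s = 0.003(c − d')/c = 0.0023 ≥ ε_y = 0.0021, so the compression steel yields.
M_n = (A_s − A'_s) f_y (d − a/2) + A'_s f_y (d − d') = 349.2 × (30.5 − 4.695) + 50.4 × (30.5 − 2.7) = 9011.1 + 1401.1 = 10412.2 kip·in.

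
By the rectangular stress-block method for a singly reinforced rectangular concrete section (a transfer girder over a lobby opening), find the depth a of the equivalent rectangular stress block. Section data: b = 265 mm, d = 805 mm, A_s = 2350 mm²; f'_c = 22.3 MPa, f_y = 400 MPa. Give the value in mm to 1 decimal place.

a ≈ 187.1 mm

T = A_s f_y = 2350 × 400 = 940000 N = 940 kN.
Setting C = 0.85 f'_c a b equal to T: a = 940000/(0.85 × 22.3 × 265) = 187.1 mm.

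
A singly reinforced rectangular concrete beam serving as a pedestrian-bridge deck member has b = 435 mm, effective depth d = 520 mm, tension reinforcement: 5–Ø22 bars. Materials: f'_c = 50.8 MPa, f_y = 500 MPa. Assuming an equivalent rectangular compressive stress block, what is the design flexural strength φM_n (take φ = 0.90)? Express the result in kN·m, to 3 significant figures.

φM_n ≈ 423 kN·m

A_s = 5 × 380 = 1900 mm².
T = A_s f_y = 1900 × 500 = 950000 N = 950 kN.
From C = T: a = T/(0.85 f'_c b) = 950000/(0.85 × 50.8 × 435) = 50.58 mm.
M_n = T(d − a/2) = 950 kN × (520 − 25.29) mm = 469.97 kN·m.
φM_n = 0.90 × 469.97 = 422.97 kN·m.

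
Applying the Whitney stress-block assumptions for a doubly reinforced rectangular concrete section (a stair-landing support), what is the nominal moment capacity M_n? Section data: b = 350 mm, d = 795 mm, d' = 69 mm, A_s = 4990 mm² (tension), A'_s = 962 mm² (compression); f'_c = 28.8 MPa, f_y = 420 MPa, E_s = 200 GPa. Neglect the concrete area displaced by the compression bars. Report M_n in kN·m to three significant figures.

Assume both tension and compression steel yield.
Net tension couple steel: A_s − A'_s = 4028 mm².
a = (A_s − A'_s) f_y / (0.85 f'_c b) = 1691760/(0.85 × 28.8 × 350) = 197.45 mm.
c = a/β₁ = 197.45/0.844 = 233.95 mm; ε'_s = 0.003(c − d')/c = 0.0021 ≥ f_y/E_s = 0.0021, so compression steel does yield.
M_n = (A_s − A'_s) f_y (d − a/2) + A'_s f_y (d − d') = [1691760 × (795 − 98.725) + 404040 × (795 − 69)] × 10⁻⁶ = 1177.93 + 293.33 = 1471.26 kN·m.

M_n ≈ 1470 kN·m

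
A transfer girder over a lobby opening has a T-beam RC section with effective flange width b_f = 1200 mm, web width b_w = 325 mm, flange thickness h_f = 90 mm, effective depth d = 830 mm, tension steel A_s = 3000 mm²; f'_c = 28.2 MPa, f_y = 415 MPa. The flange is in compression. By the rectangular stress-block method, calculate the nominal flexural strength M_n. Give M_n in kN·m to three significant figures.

M_n ≈ 1010 kN·m

Tension: T = A_s f_y = 3000 × 415 = 1245000 N.
Try a within the flange: a = T/(0.85 f'_c b_f) = 1245000/(0.85 × 28.2 × 1200) = 43.28 mm.
Since a = 43.28 ≤ h_f = 90 mm, the stress block lies entirely in the flange; analyse as a rectangular beam of width b_f.
M_n = T(d − a/2) = 1245000 × (830 − 21.64) = 1006.41 × 10⁶ N·mm.
M_n = 1006.41 kN·m.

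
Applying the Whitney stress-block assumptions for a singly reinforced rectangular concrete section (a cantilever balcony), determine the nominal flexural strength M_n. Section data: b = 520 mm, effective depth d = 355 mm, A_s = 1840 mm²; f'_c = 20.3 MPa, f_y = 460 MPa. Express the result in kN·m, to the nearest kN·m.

T = A_s f_y = 1840 × 460 = 846400 N = 846.4 kN.
From C = T: a = T/(0.85 f'_c b) = 846400/(0.85 × 20.3 × 520) = 94.33 mm.
M_n = T(d − a/2) = 846.4 kN × (355 − 47.165) mm = 260.55 kN·m.

M_n ≈ 261 kN·m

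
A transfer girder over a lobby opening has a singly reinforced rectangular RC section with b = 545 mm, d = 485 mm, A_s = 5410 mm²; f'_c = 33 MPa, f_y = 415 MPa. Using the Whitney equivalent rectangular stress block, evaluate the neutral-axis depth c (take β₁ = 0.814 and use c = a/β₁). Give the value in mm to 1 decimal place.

c ≈ 180.4 mm

T = A_s f_y = 5410 × 415 = 2245150 N = 2245.15 kN.
Setting C = 0.85 f'_c a b equal to T: a = 2245150/(0.85 × 33 × 545) = 146.864 mm.
With β₁ = 0.814, c = a/β₁ = 146.864/0.814 = 180.4 mm.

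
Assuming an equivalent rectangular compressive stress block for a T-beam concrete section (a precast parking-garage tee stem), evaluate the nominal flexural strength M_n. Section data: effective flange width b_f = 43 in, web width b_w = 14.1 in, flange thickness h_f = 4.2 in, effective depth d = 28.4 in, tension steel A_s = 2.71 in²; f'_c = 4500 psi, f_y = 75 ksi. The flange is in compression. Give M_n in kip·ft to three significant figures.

Tension: T = A_s f_y = 2.71 × 75 = 203.25 kips.
Try a within the flange: a = T/(0.85 f'_c b_f) = 203.25/(0.85 × 4.5 × 43) = 1.236 in.
Since a = 1.236 ≤ h_f = 4.2 in, the stress block lies entirely in the flange; analyse as a rectangular beam of width b_f.
M_n = T(d − a/2) = 203.25 × (28.4 − 0.618) = 5646.7 kip·in.
M_n = 5646.7/12 = 470.56 kip·ft.

M_n ≈ 471 kip·ft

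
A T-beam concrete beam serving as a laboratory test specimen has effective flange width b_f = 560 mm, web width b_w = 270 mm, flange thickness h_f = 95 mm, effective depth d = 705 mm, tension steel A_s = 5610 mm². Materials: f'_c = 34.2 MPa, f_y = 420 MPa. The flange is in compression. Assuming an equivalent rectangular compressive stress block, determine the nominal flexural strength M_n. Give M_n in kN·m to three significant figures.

M_n ≈ 1470 kN·m

Tension: T = A_s f_y = 5610 × 420 = 2356200 N.
Try a within the flange: a = T/(0.85 f'_c b_f) = 2356200/(0.85 × 34.2 × 560) = 144.74 mm.
a = 144.74 > h_f = 95 mm: the block extends into the web. Split into flange-overhang and web parts.
C_f = 0.85 f'_c (b_f − b_w) h_f = 0.85 × 34.2 × (560 − 270) × 95 = 800879 N.
Remaining web compression depth: a_w = (T − C_f)/(0.85 f'_c b_w) = (2356200 − 800879)/(0.85 × 34.2 × 270) = 198.16 mm.
M_n = C_f(d − h_f/2) + (T − C_f)(d − a_w/2) = 800879 × (705 − 47.5) + 1555321 × (705 − 99.08) = 526.58 + 942.40 = 1468.98 × 10⁶ N·mm.
M_n = 1468.98 kN·m.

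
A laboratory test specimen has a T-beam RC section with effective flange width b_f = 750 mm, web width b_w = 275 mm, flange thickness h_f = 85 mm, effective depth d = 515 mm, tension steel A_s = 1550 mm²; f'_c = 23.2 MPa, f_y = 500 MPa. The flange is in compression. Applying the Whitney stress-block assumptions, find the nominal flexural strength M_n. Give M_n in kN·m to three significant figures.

Tension: T = A_s f_y = 1550 × 500 = 775000 N.
Try a within the flange: a = T/(0.85 f'_c b_f) = 775000/(0.85 × 23.2 × 750) = 52.40 mm.
Since a = 52.40 ≤ h_f = 85 mm, the stress block lies entirely in the flange; analyse as a rectangular beam of width b_f.
M_n = T(d − a/2) = 775000 × (515 − 26.2) = 378.82 × 10⁶ N·mm.
M_n = 378.82 kN·m.

M_n ≈ 379 kN·m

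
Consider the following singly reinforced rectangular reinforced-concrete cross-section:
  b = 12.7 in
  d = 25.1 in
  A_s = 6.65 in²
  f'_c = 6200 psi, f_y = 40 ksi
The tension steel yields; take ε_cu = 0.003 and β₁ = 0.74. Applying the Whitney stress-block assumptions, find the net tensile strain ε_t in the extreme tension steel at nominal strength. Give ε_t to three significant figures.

a = A_s f_y/(0.85 f'_c b) = 3.974 in.
β₁ = 0.74, so c = a/β₁ = 3.974/0.74 = 5.370 in.
From the linear strain diagram with ε_cu = 0.003: ε_t = 0.003 (d − c)/c = 0.003 × (25.1 − 5.370)/5.370 = 0.0110.
Since ε_t ≥ 0.005, the section is tension-controlled.

ε_t ≈ 0.0110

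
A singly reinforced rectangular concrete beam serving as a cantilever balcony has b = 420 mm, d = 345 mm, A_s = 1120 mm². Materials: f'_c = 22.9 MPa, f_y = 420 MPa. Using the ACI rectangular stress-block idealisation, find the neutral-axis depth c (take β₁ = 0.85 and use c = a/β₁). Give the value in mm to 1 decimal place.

c ≈ 67.7 mm

T = A_s f_y = 1120 × 420 = 470400 N = 470.4 kN.
Setting C = 0.85 f'_c a b equal to T: a = 470400/(0.85 × 22.9 × 420) = 57.539 mm.
With β₁ = 0.85, c = a/β₁ = 57.539/0.85 = 67.7 mm.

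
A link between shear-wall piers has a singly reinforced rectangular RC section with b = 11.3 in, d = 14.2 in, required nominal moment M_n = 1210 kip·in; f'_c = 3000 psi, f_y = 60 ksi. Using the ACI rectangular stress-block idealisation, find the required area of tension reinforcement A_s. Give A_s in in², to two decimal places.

A_s ≈ 1.61 in²

From M_n = 0.85 f'_c a b (d − a/2):
a = d − √(d² − 2M_n/(0.85 f'_c b)) = 14.2 − √(14.2² − 2 × 1210/(0.85 × 3 × 11.3)) = 3.353 in.
A_s = 0.85 f'_c a b / f_y = 0.85 × 3 × 3.353 × 11.3 / 60 = 1.610 in².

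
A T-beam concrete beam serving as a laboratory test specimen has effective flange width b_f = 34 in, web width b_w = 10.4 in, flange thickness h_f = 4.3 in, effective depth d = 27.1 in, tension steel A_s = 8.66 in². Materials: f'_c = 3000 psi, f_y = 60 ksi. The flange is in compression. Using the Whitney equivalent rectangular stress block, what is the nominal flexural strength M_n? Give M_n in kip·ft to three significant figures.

Tension: T = A_s f_y = 8.66 × 60 = 519.6 kips.
Try a within the flange: a = T/(0.85 f'_c b_f) = 519.6/(0.85 × 3 × 34) = 5.993 in.
a = 5.993 > h_f = 4.3 in: the block extends into the web. Split into flange-overhang and web parts.
C_f = 0.85 f'_c (b_f − b_w) h_f = 0.85 × 3 × (34 − 10.4) × 4.3 = 258.8 kips.
Remaining web compression depth: a_w = (T − C_f)/(0.85 f'_c b_w) = (519.6 − 258.8)/(0.85 × 3 × 10.4) = 9.834 in.
M_n = C_f(d − h_f/2) + (T − C_f)(d − a_w/2) = 258.8 × (27.1 − 2.15) + 260.8 × (27.1 − 4.917) = 6457.1 + 5785.3 = 12242.4 kip·in.
M_n = 12242.4/12 = 1020.20 kip·ft.

M_n ≈ 1020 kip·ft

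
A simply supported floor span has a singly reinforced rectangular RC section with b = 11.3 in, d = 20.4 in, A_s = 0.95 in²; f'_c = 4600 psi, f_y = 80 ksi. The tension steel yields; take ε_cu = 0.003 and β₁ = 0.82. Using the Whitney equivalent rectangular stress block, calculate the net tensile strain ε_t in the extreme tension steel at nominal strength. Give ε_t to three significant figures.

a = A_s f_y/(0.85 f'_c b) = 1.720 in.
β₁ = 0.82, so c = a/β₁ = 1.720/0.82 = 2.098 in.
From the linear strain diagram with ε_cu = 0.003: ε_t = 0.003 (d − c)/c = 0.003 × (20.4 − 2.098)/2.098 = 0.0262.
Since ε_t ≥ 0.005, the section is tension-controlled.

ε_t ≈ 0.0262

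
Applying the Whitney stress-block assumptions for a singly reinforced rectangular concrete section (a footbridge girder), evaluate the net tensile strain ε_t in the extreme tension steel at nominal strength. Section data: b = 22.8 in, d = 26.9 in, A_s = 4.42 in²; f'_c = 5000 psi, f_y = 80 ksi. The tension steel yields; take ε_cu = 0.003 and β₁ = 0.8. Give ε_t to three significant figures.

ε_t ≈ 0.0147

a = A_s f_y/(0.85 f'_c b) = 3.649 in.
β₁ = 0.8, so c = a/β₁ = 3.649/0.8 = 4.561 in.
From the linear strain diagram with ε_cu = 0.003: ε_t = 0.003 (d − c)/c = 0.003 × (26.9 − 4.561)/4.561 = 0.0147.
Since ε_t ≥ 0.005, the section is tension-controlled.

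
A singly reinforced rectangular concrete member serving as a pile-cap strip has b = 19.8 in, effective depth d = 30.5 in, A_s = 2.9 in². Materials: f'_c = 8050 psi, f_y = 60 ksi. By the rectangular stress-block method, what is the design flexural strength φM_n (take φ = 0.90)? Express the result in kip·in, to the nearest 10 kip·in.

T = A_s f_y = 2.9 × 60 = 174 kips.
a = T/(0.85 f'_c b) = 174/(0.85 × 8.05 × 19.8) = 1.284 in.
M_n = T(d − a/2) = 174 × (30.5 − 0.642) = 5195.3 kip·in.
φM_n = 0.90 × 5195.3 = 4675.8 kip·in.

φM_n ≈ 4680 kip·in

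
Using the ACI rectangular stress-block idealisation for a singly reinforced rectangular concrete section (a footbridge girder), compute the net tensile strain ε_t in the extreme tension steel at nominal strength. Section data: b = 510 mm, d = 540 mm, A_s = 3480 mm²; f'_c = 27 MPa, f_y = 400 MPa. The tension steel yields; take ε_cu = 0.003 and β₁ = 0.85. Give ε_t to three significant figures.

ε_t ≈ 0.00858

a = A_s f_y/(0.85 f'_c b) = 118.93 mm.
β₁ = 0.85, so c = a/β₁ = 118.93/0.85 = 139.92 mm.
From the linear strain diagram with ε_cu = 0.003: ε_t = 0.003 (d − c)/c = 0.003 × (540 − 139.92)/139.92 = 0.00858.
Since ε_t ≥ 0.005, the section is tension-controlled.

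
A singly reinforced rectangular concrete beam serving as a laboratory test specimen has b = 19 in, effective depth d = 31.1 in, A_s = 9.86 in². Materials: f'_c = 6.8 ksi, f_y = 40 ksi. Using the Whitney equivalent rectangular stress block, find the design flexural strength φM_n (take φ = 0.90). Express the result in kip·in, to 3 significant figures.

φM_n ≈ 10400 kip·in

T = A_s f_y = 9.86 × 40 = 394.4 kips.
a = T/(0.85 f'_c b) = 394.4/(0.85 × 6.8 × 19) = 3.591 in.
M_n = T(d − a/2) = 394.4 × (31.1 − 1.7955) = 11557.7 kip·in.
φM_n = 0.90 × 11557.7 = 10401.9 kip·in.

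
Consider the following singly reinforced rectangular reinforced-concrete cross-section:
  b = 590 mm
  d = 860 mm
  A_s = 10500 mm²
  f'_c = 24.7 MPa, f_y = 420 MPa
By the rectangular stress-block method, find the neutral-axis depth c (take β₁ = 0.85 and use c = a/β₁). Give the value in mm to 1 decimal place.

T = A_s f_y = 10500 × 420 = 4410000 N = 4410 kN.
Setting C = 0.85 f'_c a b equal to T: a = 4410000/(0.85 × 24.7 × 590) = 356.017 mm.
With β₁ = 0.85, c = a/β₁ = 356.017/0.85 = 418.8 mm.

c ≈ 418.8 mm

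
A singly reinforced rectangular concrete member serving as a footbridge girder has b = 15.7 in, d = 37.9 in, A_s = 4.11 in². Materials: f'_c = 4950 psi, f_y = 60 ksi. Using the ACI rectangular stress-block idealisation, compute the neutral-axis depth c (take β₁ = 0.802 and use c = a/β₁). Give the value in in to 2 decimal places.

c ≈ 4.65 in

T = A_s f_y = 4.11 × 60 = 246.6 kips.
a = T/(0.85 f'_c b) = 246.6/(0.85 × 4.95 × 15.7) = 3.7331 in.
With β₁ = 0.802, c = a/β₁ = 3.7331/0.802 = 4.65 in.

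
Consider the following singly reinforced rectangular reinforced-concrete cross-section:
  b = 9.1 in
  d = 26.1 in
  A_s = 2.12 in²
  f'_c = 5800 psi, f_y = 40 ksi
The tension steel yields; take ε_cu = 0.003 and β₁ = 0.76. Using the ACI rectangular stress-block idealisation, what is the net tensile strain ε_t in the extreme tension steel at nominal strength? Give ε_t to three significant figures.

ε_t ≈ 0.0285

a = A_s f_y/(0.85 f'_c b) = 1.890 in.
β₁ = 0.76, so c = a/β₁ = 1.890/0.76 = 2.487 in.
From the linear strain diagram with ε_cu = 0.003: ε_t = 0.003 (d − c)/c = 0.003 × (26.1 − 2.487)/2.487 = 0.0285.
Since ε_t ≥ 0.005, the section is tension-controlled.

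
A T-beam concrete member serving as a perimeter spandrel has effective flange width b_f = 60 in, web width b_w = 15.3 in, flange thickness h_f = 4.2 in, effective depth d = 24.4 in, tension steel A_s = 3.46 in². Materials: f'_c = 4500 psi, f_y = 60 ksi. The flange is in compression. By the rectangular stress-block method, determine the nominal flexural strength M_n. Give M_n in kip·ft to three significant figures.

Tension: T = A_s f_y = 3.46 × 60 = 207.6 kips.
Try a within the flange: a = T/(0.85 f'_c b_f) = 207.6/(0.85 × 4.5 × 60) = 0.905 in.
Since a = 0.905 ≤ h_f = 4.2 in, the stress block lies entirely in the flange; analyse as a rectangular beam of width b_f.
M_n = T(d − a/2) = 207.6 × (24.4 − 0.4525) = 4971.5 kip·in.
M_n = 4971.5/12 = 414.29 kip·ft.

M_n ≈ 414 kip·ft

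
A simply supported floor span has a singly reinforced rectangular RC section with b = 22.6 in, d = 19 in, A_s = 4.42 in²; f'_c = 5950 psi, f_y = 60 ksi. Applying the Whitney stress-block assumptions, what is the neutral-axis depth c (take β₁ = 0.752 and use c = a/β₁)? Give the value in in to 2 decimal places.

c ≈ 3.09 in

T = A_s f_y = 4.42 × 60 = 265.2 kips.
a = T/(0.85 f'_c b) = 265.2/(0.85 × 5.95 × 22.6) = 2.3202 in.
With β₁ = 0.752, c = a/β₁ = 2.3202/0.752 = 3.09 in.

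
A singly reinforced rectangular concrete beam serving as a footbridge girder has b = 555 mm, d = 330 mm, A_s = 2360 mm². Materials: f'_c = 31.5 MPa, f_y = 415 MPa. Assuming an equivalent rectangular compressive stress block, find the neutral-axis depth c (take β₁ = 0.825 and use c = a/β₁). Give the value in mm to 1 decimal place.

T = A_s f_y = 2360 × 415 = 979400 N = 979.4 kN.
Setting C = 0.85 f'_c a b equal to T: a = 979400/(0.85 × 31.5 × 555) = 65.908 mm.
With β₁ = 0.825, c = a/β₁ = 65.908/0.825 = 79.9 mm.

c ≈ 79.9 mm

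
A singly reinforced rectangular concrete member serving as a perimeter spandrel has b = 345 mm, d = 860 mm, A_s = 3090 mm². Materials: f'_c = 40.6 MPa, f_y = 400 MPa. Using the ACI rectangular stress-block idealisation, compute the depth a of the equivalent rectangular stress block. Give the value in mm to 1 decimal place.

a ≈ 103.8 mm

T = A_s f_y = 3090 × 400 = 1236000 N = 1236 kN.
Setting C = 0.85 f'_c a b equal to T: a = 1236000/(0.85 × 40.6 × 345) = 103.8 mm.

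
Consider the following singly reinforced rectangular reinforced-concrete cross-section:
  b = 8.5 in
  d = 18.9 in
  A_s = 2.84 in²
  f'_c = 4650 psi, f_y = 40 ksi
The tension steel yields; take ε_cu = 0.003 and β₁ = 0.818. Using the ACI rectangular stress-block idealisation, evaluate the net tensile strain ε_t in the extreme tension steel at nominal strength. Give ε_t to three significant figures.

a = A_s f_y/(0.85 f'_c b) = 3.381 in.
β₁ = 0.818, so c = a/β₁ = 3.381/0.818 = 4.133 in.
From the linear strain diagram with ε_cu = 0.003: ε_t = 0.003 (d − c)/c = 0.003 × (18.9 − 4.133)/4.133 = 0.0107.
Since ε_t ≥ 0.005, the section is tension-controlled.

ε_t ≈ 0.0107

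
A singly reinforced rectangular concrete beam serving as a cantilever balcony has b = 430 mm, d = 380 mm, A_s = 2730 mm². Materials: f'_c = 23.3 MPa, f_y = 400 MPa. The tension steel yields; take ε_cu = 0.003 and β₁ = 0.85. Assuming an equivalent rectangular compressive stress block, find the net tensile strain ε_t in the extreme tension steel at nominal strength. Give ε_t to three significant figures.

a = A_s f_y/(0.85 f'_c b) = 128.23 mm.
β₁ = 0.85, so c = a/β₁ = 128.23/0.85 = 150.86 mm.
From the linear strain diagram with ε_cu = 0.003: ε_t = 0.003 (d − c)/c = 0.003 × (380 − 150.86)/150.86 = 0.00456.
ε_t is between 0.004 and 0.005 — transition zone.

ε_t ≈ 0.00456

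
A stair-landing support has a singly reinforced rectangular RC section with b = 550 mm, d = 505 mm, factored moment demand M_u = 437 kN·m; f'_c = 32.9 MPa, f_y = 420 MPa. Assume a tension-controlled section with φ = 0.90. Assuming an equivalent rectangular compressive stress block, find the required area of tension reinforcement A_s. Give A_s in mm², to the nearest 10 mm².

A_s ≈ 2450 mm²

M_n = M_u/φ = 437/0.90 = 485.556 kN·m.
With M_n = 0.85 f'_c a b (d − a/2), solve the quadratic for a:
a = d − √(d² − 2M_n/(0.85 f'_c b)) = 505 − √(505² − 2 × 485.556×10⁶/(0.85 × 32.9 × 550)) = 66.95 mm.
A_s = 0.85 f'_c a b / f_y = 0.85 × 32.9 × 66.95 × 550 / 420 = 2451.8 mm².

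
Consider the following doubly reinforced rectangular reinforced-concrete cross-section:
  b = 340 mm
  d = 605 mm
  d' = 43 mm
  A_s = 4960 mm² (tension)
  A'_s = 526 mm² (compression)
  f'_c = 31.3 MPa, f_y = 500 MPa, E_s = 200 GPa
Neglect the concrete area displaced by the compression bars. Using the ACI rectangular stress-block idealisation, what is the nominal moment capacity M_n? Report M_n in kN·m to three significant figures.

M_n ≈ 1220 kN·m

Assume both tension and compression steel yield.
Net tension couple steel: A_s − A'_s = 4434 mm².
a = (A_s − A'_s) f_y / (0.85 f'_c b) = 2217000/(0.85 × 31.3 × 340) = 245.09 mm.
c = a/β₁ = 245.09/0.826 = 296.72 mm; ε'_s = 0.003(c − d')/c = 0.0026 ≥ f_y/E_s = 0.0025, so compression steel does yield.
M_n = (A_s − A'_s) f_y (d − a/2) + A'_s f_y (d − d') = [2217000 × (605 − 122.545) + 263000 × (605 − 43)] × 10⁻⁶ = 1069.60 + 147.81 = 1217.41 kN·m.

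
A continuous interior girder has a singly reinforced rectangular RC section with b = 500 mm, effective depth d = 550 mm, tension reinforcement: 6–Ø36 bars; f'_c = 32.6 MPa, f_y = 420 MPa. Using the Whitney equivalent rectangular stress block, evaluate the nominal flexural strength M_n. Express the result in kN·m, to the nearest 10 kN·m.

M_n ≈ 1170 kN·m

A_s = 6 × 1018 = 6108 mm².
T = A_s f_y = 6108 × 420 = 2565360 N = 2565.36 kN.
From C = T: a = T/(0.85 f'_c b) = 2565360/(0.85 × 32.6 × 500) = 185.16 mm.
M_n = T(d − a/2) = 2565.36 kN × (550 − 92.58) mm = 1173.45 kN·m.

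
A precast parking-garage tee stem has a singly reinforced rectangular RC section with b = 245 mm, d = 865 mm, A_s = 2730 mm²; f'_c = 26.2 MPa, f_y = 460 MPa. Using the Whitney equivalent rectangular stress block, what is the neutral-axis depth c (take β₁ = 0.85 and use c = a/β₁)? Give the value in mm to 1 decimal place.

T = A_s f_y = 2730 × 460 = 1255800 N = 1255.8 kN.
Setting C = 0.85 f'_c a b equal to T: a = 1255800/(0.85 × 26.2 × 245) = 230.162 mm.
With β₁ = 0.85, c = a/β₁ = 230.162/0.85 = 270.8 mm.

c ≈ 270.8 mm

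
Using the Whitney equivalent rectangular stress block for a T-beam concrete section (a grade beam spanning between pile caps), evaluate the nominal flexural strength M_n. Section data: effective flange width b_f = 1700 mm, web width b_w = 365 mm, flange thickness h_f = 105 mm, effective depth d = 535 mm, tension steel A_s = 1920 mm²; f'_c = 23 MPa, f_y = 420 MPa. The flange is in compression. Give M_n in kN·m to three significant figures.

Tension: T = A_s f_y = 1920 × 420 = 806400 N.
Try a within the flange: a = T/(0.85 f'_c b_f) = 806400/(0.85 × 23 × 1700) = 24.26 mm.
Since a = 24.26 ≤ h_f = 105 mm, the stress block lies entirely in the flange; analyse as a rectangular beam of width b_f.
M_n = T(d − a/2) = 806400 × (535 − 12.13) = 421.64 × 10⁶ N·mm.
M_n = 421.64 kN·m.

M_n ≈ 422 kN·m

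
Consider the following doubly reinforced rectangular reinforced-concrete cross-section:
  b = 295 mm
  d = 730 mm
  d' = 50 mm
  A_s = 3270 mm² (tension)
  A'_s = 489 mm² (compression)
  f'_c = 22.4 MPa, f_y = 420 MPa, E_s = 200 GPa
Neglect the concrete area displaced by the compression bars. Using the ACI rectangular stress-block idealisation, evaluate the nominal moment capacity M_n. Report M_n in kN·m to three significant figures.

Assume both tension and compression steel yield.
Net tension couple steel: A_s − A'_s = 2781 mm².
a = (A_s − A'_s) f_y / (0.85 f'_c b) = 1168020/(0.85 × 22.4 × 295) = 207.95 mm.
c = a/β₁ = 207.95/0.85 = 244.65 mm; ε'_s = 0.003(c − d')/c = 0.0024 ≥ f_y/E_s = 0.0021, so compression steel does yield.
M_n = (A_s − A'_s) f_y (d − a/2) + A'_s f_y (d − d') = [1168020 × (730 − 103.975) + 205380 × (730 − 50)] × 10⁻⁶ = 731.21 + 139.66 = 870.87 kN·m.

M_n ≈ 871 kN·m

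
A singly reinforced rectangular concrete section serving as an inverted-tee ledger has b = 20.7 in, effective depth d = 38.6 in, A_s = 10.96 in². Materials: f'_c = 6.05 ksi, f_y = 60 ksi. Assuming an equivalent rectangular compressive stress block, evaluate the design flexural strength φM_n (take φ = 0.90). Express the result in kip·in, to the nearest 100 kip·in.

T = A_s f_y = 10.96 × 60 = 657.6 kips.
a = T/(0.85 f'_c b) = 657.6/(0.85 × 6.05 × 20.7) = 6.178 in.
M_n = T(d − a/2) = 657.6 × (38.6 − 3.089) = 23352.0 kip·in.
φM_n = 0.90 × 23352.0 = 21016.8 kip·in.

φM_n ≈ 21000 kip·in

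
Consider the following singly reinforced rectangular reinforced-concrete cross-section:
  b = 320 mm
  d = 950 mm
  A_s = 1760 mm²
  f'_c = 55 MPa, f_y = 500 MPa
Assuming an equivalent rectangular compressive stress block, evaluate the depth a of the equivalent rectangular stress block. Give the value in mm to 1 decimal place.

a ≈ 58.8 mm

T = A_s f_y = 1760 × 500 = 880000 N = 880 kN.
Setting C = 0.85 f'_c a b equal to T: a = 880000/(0.85 × 55 × 320) = 58.8 mm.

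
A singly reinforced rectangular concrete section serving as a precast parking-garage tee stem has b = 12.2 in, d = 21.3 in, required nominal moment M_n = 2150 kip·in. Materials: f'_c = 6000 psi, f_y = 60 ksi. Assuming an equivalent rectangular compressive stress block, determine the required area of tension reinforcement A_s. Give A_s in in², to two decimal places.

From M_n = 0.85 f'_c a b (d − a/2):
a = d − √(d² − 2M_n/(0.85 f'_c b)) = 21.3 − √(21.3² − 2 × 2150/(0.85 × 6 × 12.2)) = 1.689 in.
A_s = 0.85 f'_c a b / f_y = 0.85 × 6 × 1.689 × 12.2 / 60 = 1.751 in².

A_s ≈ 1.75 in²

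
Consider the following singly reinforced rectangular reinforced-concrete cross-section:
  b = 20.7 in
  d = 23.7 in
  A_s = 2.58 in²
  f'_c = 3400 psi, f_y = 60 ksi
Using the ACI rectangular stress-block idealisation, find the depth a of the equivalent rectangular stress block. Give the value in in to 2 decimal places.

T = A_s f_y = 2.58 × 60 = 154.8 kips.
a = T/(0.85 f'_c b) = 154.8/(0.85 × 3.4 × 20.7) = 2.59 in.

a ≈ 2.59 in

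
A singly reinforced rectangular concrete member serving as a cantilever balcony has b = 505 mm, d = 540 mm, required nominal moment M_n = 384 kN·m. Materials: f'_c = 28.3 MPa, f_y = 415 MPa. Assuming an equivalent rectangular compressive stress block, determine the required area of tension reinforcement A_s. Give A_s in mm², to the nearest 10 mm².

With M_n = 0.85 f'_c a b (d − a/2), solve the quadratic for a:
a = d − √(d² − 2M_n/(0.85 f'_c b)) = 540 − √(540² − 2 × 384×10⁶/(0.85 × 28.3 × 505)) = 62.11 mm.
A_s = 0.85 f'_c a b / f_y = 0.85 × 28.3 × 62.11 × 505 / 415 = 1818.1 mm².

A_s ≈ 1820 mm²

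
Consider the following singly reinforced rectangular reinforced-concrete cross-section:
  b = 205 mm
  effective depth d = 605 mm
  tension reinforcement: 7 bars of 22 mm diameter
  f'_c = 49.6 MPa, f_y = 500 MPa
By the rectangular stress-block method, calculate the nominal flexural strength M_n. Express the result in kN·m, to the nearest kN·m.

M_n ≈ 702 kN·m

A_s = 7 × 380 = 2660 mm².
T = A_s f_y = 2660 × 500 = 1330000 N = 1330 kN.
From C = T: a = T/(0.85 f'_c b) = 1330000/(0.85 × 49.6 × 205) = 153.89 mm.
M_n = T(d − a/2) = 1330 kN × (605 − 76.945) mm = 702.31 kN·m.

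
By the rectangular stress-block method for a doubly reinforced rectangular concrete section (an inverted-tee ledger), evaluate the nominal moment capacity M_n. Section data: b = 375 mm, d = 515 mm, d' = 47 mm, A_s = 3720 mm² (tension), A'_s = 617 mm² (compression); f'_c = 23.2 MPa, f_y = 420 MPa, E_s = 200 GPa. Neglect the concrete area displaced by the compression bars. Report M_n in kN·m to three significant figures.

M_n ≈ 678 kN·m

Assume both tension and compression steel yield.
Net tension couple steel: A_s − A'_s = 3103 mm².
a = (A_s − A'_s) f_y / (0.85 f'_c b) = 1303260/(0.85 × 23.2 × 375) = 176.24 mm.
c = a/β₁ = 176.24/0.85 = 207.34 mm; ε'_s = 0.003(c − d')/c = 0.0023 ≥ f_y/E_s = 0.0021, so compression steel does yield.
M_n = (A_s − A'_s) f_y (d − a/2) + A'_s f_y (d − d') = [1303260 × (515 − 88.12) + 259140 × (515 − 47)] × 10⁻⁶ = 556.34 + 121.28 = 677.62 kN·m.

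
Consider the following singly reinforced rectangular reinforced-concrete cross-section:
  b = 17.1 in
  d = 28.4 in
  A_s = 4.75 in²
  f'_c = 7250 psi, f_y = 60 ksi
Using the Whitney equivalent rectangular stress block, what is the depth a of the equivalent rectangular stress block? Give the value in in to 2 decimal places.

T = A_s f_y = 4.75 × 60 = 285 kips.
a = T/(0.85 f'_c b) = 285/(0.85 × 7.25 × 17.1) = 2.70 in.

a ≈ 2.70 in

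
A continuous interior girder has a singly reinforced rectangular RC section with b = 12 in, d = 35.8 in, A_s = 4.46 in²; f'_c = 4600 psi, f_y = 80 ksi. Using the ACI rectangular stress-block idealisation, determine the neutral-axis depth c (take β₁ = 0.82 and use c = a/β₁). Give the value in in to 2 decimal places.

T = A_s f_y = 4.46 × 80 = 356.8 kips.
a = T/(0.85 f'_c b) = 356.8/(0.85 × 4.6 × 12) = 7.6044 in.
With β₁ = 0.82, c = a/β₁ = 7.6044/0.82 = 9.27 in.

c ≈ 9.27 in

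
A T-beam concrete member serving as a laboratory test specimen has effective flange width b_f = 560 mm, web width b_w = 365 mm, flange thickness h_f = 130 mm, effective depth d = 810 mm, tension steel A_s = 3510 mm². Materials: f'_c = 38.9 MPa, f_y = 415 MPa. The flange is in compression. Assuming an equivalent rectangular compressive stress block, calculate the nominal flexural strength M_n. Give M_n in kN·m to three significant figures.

Tension: T = A_s f_y = 3510 × 415 = 1456650 N.
Try a within the flange: a = T/(0.85 f'_c b_f) = 1456650/(0.85 × 38.9 × 560) = 78.67 mm.
Since a = 78.67 ≤ h_f = 130 mm, the stress block lies entirely in the flange; analyse as a rectangular beam of width b_f.
M_n = T(d − a/2) = 1456650 × (810 − 39.335) = 1122.59 × 10⁶ N·mm.
M_n = 1122.59 kN·m.

M_n ≈ 1120 kN·m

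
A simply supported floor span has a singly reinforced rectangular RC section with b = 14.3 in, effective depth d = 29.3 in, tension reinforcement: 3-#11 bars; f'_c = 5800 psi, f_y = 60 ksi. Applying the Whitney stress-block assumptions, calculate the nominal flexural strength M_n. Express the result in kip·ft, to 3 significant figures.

M_n ≈ 639 kip·ft

A_s = 3 × 1.56 = 4.68 in².
T = A_s f_y = 4.68 × 60 = 280.8 kips.
a = T/(0.85 f'_c b) = 280.8/(0.85 × 5.8 × 14.3) = 3.983 in.
M_n = T(d − a/2) = 280.8 × (29.3 − 1.9915) = 7668.2 kip·in = 7668.2/12 = 639.02 kip·ft.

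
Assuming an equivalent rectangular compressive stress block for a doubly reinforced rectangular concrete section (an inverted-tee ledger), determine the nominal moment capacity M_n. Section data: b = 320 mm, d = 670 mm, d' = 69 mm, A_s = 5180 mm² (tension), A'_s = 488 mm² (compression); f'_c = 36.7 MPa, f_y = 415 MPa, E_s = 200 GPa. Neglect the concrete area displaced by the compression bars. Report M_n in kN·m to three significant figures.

M_n ≈ 1240 kN·m

Assume both tension and compression steel yield.
Net tension couple steel: A_s − A'_s = 4692 mm².
a = (A_s − A'_s) f_y / (0.85 f'_c b) = 1947180/(0.85 × 36.7 × 320) = 195.06 mm.
c = a/β₁ = 195.06/0.788 = 247.54 mm; ε'_s = 0.003(c − d')/c = 0.0022 ≥ f_y/E_s = 0.0021, so compression steel does yield.
M_n = (A_s − A'_s) f_y (d − a/2) + A'_s f_y (d − d') = [1947180 × (670 − 97.53) + 202520 × (670 − 69)] × 10⁻⁶ = 1114.70 + 121.71 = 1236.41 kN·m.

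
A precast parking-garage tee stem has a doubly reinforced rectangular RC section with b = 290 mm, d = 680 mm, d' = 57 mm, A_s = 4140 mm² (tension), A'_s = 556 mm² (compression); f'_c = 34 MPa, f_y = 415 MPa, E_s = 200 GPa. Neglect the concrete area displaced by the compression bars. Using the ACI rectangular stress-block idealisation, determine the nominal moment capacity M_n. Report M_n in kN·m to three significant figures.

M_n ≈ 1020 kN·m

Assume both tension and compression steel yield.
Net tension couple steel: A_s − A'_s = 3584 mm².
a = (A_s − A'_s) f_y / (0.85 f'_c b) = 1487360/(0.85 × 34 × 290) = 177.47 mm.
c = a/β₁ = 177.47/0.807 = 219.91 mm; ε'_s = 0.003(c − d')/c = 0.0022 ≥ f_y/E_s = 0.0021, so compression steel does yield.
M_n = (A_s − A'_s) f_y (d − a/2) + A'_s f_y (d − d') = [1487360 × (680 − 88.735) + 230740 × (680 − 57)] × 10⁻⁶ = 879.42 + 143.75 = 1023.17 kN·m.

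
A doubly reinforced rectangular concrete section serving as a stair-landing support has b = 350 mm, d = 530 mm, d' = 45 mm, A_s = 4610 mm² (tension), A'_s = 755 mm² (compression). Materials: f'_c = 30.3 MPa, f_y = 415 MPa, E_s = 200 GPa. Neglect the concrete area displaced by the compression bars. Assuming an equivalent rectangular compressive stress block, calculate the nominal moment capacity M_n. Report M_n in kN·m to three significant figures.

Assume both tension and compression steel yield.
Net tension couple steel: A_s − A'_s = 3855 mm².
a = (A_s − A'_s) f_y / (0.85 f'_c b) = 1599825/(0.85 × 30.3 × 350) = 177.48 mm.
c = a/β₁ = 177.48/0.834 = 212.81 mm; ε'_s = 0.003(c − d')/c = 0.0024 ≥ f_y/E_s = 0.0021, so compression steel does yield.
M_n = (A_s − A'_s) f_y (d − a/2) + A'_s f_y (d − d') = [1599825 × (530 − 88.74) + 313325 × (530 − 45)] × 10⁻⁶ = 705.94 + 151.96 = 857.90 kN·m.

M_n ≈ 858 kN·m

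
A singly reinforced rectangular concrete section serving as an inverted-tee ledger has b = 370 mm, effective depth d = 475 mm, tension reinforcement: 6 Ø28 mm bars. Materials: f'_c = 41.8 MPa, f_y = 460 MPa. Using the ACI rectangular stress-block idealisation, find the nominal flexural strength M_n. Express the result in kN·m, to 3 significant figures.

M_n ≈ 698 kN·m

A_s = 6 × 616 = 3696 mm².
T = A_s f_y = 3696 × 460 = 1700160 N = 1700.16 kN.
From C = T: a = T/(0.85 f'_c b) = 1700160/(0.85 × 41.8 × 370) = 129.33 mm.
M_n = T(d − a/2) = 1700.16 kN × (475 − 64.665) mm = 697.64 kN·m.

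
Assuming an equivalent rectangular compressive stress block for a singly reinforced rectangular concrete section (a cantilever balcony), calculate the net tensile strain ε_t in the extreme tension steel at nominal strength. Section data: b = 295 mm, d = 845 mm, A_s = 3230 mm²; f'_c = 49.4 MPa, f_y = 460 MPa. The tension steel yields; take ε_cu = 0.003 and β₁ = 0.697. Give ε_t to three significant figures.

a = A_s f_y/(0.85 f'_c b) = 119.95 mm.
β₁ = 0.697, so c = a/β₁ = 119.95/0.697 = 172.09 mm.
From the linear strain diagram with ε_cu = 0.003: ε_t = 0.003 (d − c)/c = 0.003 × (845 − 172.09)/172.09 = 0.0117.
Since ε_t ≥ 0.005, the section is tension-controlled.

ε_t ≈ 0.0117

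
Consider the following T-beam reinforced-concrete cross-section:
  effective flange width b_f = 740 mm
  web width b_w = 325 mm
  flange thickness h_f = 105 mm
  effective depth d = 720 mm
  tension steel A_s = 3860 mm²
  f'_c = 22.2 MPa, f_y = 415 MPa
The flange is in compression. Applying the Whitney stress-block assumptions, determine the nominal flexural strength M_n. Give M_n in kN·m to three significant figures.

M_n ≈ 1060 kN·m

Tension: T = A_s f_y = 3860 × 415 = 1601900 N.
Try a within the flange: a = T/(0.85 f'_c b_f) = 1601900/(0.85 × 22.2 × 740) = 114.72 mm.
a = 114.72 > h_f = 105 mm: the block extends into the web. Split into flange-overhang and web parts.
C_f = 0.85 f'_c (b_f − b_w) h_f = 0.85 × 22.2 × (740 − 325) × 105 = 822260 N.
Remaining web compression depth: a_w = (T − C_f)/(0.85 f'_c b_w) = (1601900 − 822260)/(0.85 × 22.2 × 325) = 127.13 mm.
M_n = C_f(d − h_f/2) + (T − C_f)(d − a_w/2) = 822260 × (720 − 52.5) + 779640 × (720 − 63.565) = 548.86 + 511.78 = 1060.64 × 10⁶ N·mm.
M_n = 1060.64 kN·m.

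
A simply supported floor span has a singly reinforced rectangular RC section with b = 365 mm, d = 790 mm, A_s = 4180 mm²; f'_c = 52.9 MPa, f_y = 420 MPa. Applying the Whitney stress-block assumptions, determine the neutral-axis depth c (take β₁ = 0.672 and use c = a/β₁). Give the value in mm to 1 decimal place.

c ≈ 159.2 mm

T = A_s f_y = 4180 × 420 = 1755600 N = 1755.6 kN.
Setting C = 0.85 f'_c a b equal to T: a = 1755600/(0.85 × 52.9 × 365) = 106.969 mm.
With β₁ = 0.672, c = a/β₁ = 106.969/0.672 = 159.2 mm.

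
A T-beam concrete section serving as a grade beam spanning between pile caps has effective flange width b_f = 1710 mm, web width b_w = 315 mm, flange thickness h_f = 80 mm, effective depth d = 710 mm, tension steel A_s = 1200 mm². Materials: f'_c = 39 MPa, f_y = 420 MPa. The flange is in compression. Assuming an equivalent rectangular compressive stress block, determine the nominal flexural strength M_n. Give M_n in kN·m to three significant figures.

Tension: T = A_s f_y = 1200 × 420 = 504000 N.
Try a within the flange: a = T/(0.85 f'_c b_f) = 504000/(0.85 × 39 × 1710) = 8.89 mm.
Since a = 8.89 ≤ h_f = 80 mm, the stress block lies entirely in the flange; analyse as a rectangular beam of width b_f.
M_n = T(d − a/2) = 504000 × (710 − 4.445) = 355.60 × 10⁶ N·mm.
M_n = 355.60 kN·m.

M_n ≈ 356 kN·m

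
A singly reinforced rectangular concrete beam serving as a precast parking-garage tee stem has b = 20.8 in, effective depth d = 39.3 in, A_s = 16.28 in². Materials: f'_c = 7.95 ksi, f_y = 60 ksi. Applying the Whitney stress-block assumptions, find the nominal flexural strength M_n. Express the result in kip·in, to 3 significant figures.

M_n ≈ 35000 kip·in

T = A_s f_y = 16.28 × 60 = 976.8 kips.
a = T/(0.85 f'_c b) = 976.8/(0.85 × 7.95 × 20.8) = 6.950 in.
M_n = T(d − a/2) = 976.8 × (39.3 − 3.475) = 34993.9 kip·in.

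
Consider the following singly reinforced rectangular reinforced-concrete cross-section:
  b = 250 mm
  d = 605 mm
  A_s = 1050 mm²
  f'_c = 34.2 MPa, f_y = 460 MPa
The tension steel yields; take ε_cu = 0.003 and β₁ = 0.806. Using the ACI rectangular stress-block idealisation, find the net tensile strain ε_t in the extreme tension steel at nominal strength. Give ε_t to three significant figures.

a = A_s f_y/(0.85 f'_c b) = 66.46 mm.
β₁ = 0.806, so c = a/β₁ = 66.46/0.806 = 82.46 mm.
From the linear strain diagram with ε_cu = 0.003: ε_t = 0.003 (d − c)/c = 0.003 × (605 − 82.46)/82.46 = 0.0190.
Since ε_t ≥ 0.005, the section is tension-controlled.

ε_t ≈ 0.0190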